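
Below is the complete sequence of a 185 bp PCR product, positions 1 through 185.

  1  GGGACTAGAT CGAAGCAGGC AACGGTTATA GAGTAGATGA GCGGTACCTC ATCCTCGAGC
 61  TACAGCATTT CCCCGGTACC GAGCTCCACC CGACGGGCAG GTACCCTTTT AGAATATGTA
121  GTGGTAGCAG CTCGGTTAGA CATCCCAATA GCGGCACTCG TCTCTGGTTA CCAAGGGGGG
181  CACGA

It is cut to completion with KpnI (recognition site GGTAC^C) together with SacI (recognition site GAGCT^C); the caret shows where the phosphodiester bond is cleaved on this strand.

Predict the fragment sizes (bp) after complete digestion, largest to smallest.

81, 47, 32, 19, 6 bp

KpnI sites (GGTACC) start at positions 43, 75, 100.
KpnI cuts after base 5 of each site (before the last base), so after positions 47, 79, 104.
The SacI site (GAGCTC) starts at position 81.
SacI cuts after base 5 of each site (before the last base), so after position 85.
Combined cut positions: 47, 79, 85, 104.
Linear molecule, 4 cuts → 5 fragments:
  1–47 → 47 bp
  48–79 → 32 bp
  80–85 → 6 bp
  86–104 → 19 bp
  105–185 → 81 bp
Sorted largest to smallest: 81, 47, 32, 19, 6 bp.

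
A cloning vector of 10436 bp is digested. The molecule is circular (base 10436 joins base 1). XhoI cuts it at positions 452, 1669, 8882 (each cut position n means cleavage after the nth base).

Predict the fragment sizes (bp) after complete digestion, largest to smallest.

Circular molecule, 3 cuts → 3 fragments:
  1669 − 452 = 1217 bp
  8882 − 1669 = 7213 bp
  wrap: 10436 − 8882 + 452 = 2006 bp
Sorted largest to smallest: 7213, 2006, 1217 bp.

7213, 2006, 1217 bp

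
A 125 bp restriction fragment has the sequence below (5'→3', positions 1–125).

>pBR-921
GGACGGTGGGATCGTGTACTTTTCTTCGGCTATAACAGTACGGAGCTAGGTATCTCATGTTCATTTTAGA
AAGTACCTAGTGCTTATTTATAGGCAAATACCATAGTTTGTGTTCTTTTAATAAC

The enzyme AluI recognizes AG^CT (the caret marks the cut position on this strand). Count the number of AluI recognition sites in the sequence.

AGCT occurs starting at position 44.
AluI cuts at 1 site.

1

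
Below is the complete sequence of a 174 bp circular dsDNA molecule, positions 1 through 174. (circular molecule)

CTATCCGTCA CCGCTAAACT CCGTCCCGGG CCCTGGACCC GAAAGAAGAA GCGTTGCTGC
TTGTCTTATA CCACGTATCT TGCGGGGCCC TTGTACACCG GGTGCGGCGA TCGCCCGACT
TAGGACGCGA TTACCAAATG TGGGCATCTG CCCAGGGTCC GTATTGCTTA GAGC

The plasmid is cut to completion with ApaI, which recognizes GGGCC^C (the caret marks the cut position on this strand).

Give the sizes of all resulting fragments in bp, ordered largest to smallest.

117, 57 bp

ApaI sites (GGGCCC) start at positions 28, 85.
ApaI cuts after base 5 of each site (before the last base), so after positions 32, 89.
Circular molecule, 2 cuts → 2 fragments:
  33–89 → 57 bp
  90–174 then 1–32 → 85 + 32 = 117 bp
Sorted largest to smallest: 117, 57 bp.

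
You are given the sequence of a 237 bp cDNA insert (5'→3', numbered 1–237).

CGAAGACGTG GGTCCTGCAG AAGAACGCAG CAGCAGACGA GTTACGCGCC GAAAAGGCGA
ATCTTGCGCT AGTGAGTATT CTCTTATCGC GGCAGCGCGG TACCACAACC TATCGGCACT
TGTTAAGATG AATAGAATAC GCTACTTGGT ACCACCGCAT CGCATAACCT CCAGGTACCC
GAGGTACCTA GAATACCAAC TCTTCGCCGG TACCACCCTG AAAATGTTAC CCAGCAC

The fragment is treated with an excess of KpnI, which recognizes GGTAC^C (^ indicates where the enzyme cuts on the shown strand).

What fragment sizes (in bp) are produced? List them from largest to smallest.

103, 49, 26, 26, 24, 9 bp

KpnI sites (GGTACC) start at positions 99, 148, 174, 183, 209.
KpnI cuts after base 5 of each site (before the last base), so after positions 103, 152, 178, 187, 213.
Linear molecule, 5 cuts → 6 fragments:
  1–103 → 103 bp
  104–152 → 49 bp
  153–178 → 26 bp
  179–187 → 9 bp
  188–213 → 26 bp
  214–237 → 24 bp
Sorted largest to smallest: 103, 49, 26, 26, 24, 9 bp.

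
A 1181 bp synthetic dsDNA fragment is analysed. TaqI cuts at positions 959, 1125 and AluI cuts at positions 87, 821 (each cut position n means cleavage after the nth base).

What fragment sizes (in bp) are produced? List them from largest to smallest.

Combined cut positions (sorted): 87, 821, 959, 1125.
Linear molecule, 4 cuts → 5 fragments:
  87 − 0 = 87 bp
  821 − 87 = 734 bp
  959 − 821 = 138 bp
  1125 − 959 = 166 bp
  1181 − 1125 = 56 bp
Sorted largest to smallest: 734, 166, 138, 87, 56 bp.

734, 166, 138, 87, 56 bp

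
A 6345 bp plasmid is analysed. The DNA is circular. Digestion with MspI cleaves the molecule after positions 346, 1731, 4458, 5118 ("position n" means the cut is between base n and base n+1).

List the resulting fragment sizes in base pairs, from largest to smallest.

Circular molecule, 4 cuts → 4 fragments:
  1731 − 346 = 1385 bp
  4458 − 1731 = 2727 bp
  5118 − 4458 = 660 bp
  wrap: 6345 − 5118 + 346 = 1573 bp
Sorted largest to smallest: 2727, 1573, 1385, 660 bp.

2727, 1573, 1385, 660 bp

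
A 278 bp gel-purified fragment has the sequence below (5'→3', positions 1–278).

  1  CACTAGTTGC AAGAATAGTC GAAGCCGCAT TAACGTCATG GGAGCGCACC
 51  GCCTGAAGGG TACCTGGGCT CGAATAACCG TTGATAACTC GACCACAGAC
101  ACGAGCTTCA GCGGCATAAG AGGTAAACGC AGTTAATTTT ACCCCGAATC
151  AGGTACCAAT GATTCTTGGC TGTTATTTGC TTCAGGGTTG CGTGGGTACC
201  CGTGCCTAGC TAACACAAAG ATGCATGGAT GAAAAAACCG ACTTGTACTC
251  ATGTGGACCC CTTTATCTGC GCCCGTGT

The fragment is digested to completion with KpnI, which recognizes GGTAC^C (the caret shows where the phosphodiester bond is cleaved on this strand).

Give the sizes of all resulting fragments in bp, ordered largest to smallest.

93, 79, 63, 43 bp

KpnI sites (GGTACC) start at positions 59, 152, 195.
KpnI cuts after base 5 of each site (before the last base), so after positions 63, 156, 199.
Linear molecule, 3 cuts → 4 fragments:
  1–63 → 63 bp
  64–156 → 93 bp
  157–199 → 43 bp
  200–278 → 79 bp
Sorted largest to smallest: 93, 79, 63, 43 bp.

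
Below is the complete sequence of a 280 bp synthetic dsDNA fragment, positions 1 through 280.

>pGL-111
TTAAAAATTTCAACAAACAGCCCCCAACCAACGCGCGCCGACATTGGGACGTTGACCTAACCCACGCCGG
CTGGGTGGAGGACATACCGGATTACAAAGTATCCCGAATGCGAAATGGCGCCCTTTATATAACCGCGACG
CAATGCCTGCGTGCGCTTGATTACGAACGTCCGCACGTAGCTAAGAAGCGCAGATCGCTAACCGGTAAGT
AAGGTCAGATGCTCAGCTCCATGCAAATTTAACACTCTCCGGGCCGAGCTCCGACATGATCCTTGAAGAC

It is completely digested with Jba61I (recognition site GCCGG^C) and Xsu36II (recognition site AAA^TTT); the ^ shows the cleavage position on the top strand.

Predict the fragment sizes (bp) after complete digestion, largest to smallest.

167, 63, 43, 7 bp

The Jba61I site (GCCGGC) starts at position 66.
Jba61I cuts after base 5 of each site (before the last base), so after position 70.
Xsu36II sites (AAATTT) start at positions 5, 235.
Xsu36II cuts after base 3 of each site, so after positions 7, 237.
Combined cut positions: 7, 70, 237.
Linear molecule, 3 cuts → 4 fragments:
  1–7 → 7 bp
  8–70 → 63 bp
  71–237 → 167 bp
  238–280 → 43 bp
Sorted largest to smallest: 167, 63, 43, 7 bp.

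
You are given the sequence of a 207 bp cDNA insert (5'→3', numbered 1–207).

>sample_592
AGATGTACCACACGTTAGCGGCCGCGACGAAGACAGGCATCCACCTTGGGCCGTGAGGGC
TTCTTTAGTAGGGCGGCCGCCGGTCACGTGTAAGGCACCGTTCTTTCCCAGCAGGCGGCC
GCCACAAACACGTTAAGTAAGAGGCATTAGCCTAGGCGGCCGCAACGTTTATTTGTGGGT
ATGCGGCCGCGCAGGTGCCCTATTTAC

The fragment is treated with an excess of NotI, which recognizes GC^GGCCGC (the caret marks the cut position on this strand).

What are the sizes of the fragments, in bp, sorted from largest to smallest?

55, 42, 41, 27, 23, 19 bp

NotI sites (GCGGCCGC) start at positions 18, 73, 115, 156, 183.
NotI cuts after base 2 of each site, so after positions 19, 74, 116, 157, 184.
Linear molecule, 5 cuts → 6 fragments:
  1–19 → 19 bp
  20–74 → 55 bp
  75–116 → 42 bp
  117–157 → 41 bp
  158–184 → 27 bp
  185–207 → 23 bp
Sorted largest to smallest: 55, 42, 41, 27, 23, 19 bp.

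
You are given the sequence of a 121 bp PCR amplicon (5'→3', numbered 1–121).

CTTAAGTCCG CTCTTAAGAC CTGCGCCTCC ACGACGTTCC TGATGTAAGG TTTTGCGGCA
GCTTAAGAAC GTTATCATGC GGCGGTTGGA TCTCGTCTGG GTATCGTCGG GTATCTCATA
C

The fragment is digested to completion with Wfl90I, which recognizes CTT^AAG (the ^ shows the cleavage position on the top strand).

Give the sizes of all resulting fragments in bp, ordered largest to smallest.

57, 49, 12, 3 bp

Wfl90I sites (CTTAAG) start at positions 1, 13, 62.
Wfl90I cuts after base 3 of each site, so after positions 3, 15, 64.
Linear molecule, 3 cuts → 4 fragments:
  1–3 → 3 bp
  4–15 → 12 bp
  16–64 → 49 bp
  65–121 → 57 bp
Sorted largest to smallest: 57, 49, 12, 3 bp.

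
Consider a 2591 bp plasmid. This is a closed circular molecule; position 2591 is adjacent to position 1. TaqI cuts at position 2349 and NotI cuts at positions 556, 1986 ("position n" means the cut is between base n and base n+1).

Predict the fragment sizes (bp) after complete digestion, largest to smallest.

1430, 798, 363 bp

Combined cut positions (sorted): 556, 1986, 2349.
Circular molecule, 3 cuts → 3 fragments:
  1986 − 556 = 1430 bp
  2349 − 1986 = 363 bp
  wrap: 2591 − 2349 + 556 = 798 bp
Sorted largest to smallest: 1430, 798, 363 bp.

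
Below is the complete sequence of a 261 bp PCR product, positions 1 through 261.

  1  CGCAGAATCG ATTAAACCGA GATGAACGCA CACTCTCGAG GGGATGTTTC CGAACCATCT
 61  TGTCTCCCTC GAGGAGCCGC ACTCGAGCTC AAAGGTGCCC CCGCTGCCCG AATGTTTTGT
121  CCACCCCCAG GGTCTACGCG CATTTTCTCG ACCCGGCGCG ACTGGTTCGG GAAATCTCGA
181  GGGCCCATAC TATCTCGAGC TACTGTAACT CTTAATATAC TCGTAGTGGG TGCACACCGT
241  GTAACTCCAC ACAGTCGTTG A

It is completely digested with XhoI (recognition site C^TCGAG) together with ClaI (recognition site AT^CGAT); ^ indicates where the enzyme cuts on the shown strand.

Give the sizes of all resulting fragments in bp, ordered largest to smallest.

XhoI sites (CTCGAG) start at positions 35, 68, 82, 176, 194.
XhoI cuts after the first base of each site, so after positions 35, 68, 82, 176, 194.
The ClaI site (ATCGAT) starts at position 7.
ClaI cuts after base 2 of each site, so after position 8.
Combined cut positions: 8, 35, 68, 82, 176, 194.
Linear molecule, 6 cuts → 7 fragments:
  1–8 → 8 bp
  9–35 → 27 bp
  36–68 → 33 bp
  69–82 → 14 bp
  83–176 → 94 bp
  177–194 → 18 bp
  195–261 → 67 bp
Sorted largest to smallest: 94, 67, 33, 27, 18, 14, 8 bp.

94, 67, 33, 27, 18, 14, 8 bp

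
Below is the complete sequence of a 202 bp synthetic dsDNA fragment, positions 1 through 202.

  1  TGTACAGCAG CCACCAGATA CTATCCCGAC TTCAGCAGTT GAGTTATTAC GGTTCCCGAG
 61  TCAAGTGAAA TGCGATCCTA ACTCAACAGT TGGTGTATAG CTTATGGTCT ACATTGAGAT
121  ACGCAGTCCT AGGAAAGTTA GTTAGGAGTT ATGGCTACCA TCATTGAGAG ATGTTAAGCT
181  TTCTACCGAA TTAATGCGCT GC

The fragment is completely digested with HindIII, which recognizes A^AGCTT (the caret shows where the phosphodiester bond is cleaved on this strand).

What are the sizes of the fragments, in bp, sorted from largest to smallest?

176, 26 bp

The HindIII site (AAGCTT) starts at position 176.
HindIII cuts after the first base of each site, so after position 176.
Linear molecule, 1 cut → 2 fragments:
  1–176 → 176 bp
  177–202 → 26 bp
Sorted largest to smallest: 176, 26 bp.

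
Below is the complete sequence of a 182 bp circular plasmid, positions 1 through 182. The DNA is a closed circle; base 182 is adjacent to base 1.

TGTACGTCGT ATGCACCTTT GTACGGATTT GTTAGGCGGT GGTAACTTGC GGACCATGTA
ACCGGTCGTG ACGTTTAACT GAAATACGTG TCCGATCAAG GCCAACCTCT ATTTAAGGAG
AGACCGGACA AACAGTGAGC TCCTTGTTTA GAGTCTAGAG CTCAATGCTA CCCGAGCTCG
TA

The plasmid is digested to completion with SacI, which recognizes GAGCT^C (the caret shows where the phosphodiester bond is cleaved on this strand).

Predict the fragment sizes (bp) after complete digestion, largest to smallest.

145, 21, 16 bp

SacI sites (GAGCTC) start at positions 137, 158, 174.
SacI cuts after base 5 of each site (before the last base), so after positions 141, 162, 178.
Circular molecule, 3 cuts → 3 fragments:
  142–162 → 21 bp
  163–178 → 16 bp
  179–182 then 1–141 → 4 + 141 = 145 bp
Sorted largest to smallest: 145, 21, 16 bp.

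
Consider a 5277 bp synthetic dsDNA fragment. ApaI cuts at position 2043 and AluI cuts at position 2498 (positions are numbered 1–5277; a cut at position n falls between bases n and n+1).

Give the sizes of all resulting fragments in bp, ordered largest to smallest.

2779, 2043, 455 bp

Combined cut positions (sorted): 2043, 2498.
Linear molecule, 2 cuts → 3 fragments:
  2043 − 0 = 2043 bp
  2498 − 2043 = 455 bp
  5277 − 2498 = 2779 bp
Sorted largest to smallest: 2779, 2043, 455 bp.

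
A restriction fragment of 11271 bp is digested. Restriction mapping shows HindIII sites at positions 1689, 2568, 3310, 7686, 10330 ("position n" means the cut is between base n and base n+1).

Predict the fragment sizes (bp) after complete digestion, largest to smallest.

4376, 2644, 1689, 941, 879, 742 bp

Linear molecule, 5 cuts → 6 fragments:
  1689 − 0 = 1689 bp
  2568 − 1689 = 879 bp
  3310 − 2568 = 742 bp
  7686 − 3310 = 4376 bp
  10330 − 7686 = 2644 bp
  11271 − 10330 = 941 bp
Sorted largest to smallest: 4376, 2644, 1689, 941, 879, 742 bp.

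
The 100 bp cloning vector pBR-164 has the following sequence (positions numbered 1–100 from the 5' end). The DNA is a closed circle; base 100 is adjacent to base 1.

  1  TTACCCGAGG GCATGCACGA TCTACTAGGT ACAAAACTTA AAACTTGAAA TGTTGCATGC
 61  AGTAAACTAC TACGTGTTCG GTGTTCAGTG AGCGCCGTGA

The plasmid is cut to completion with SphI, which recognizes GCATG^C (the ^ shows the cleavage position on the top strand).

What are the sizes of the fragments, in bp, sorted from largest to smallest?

SphI sites (GCATGC) start at positions 11, 55.
SphI cuts after base 5 of each site (before the last base), so after positions 15, 59.
Circular molecule, 2 cuts → 2 fragments:
  16–59 → 44 bp
  60–100 then 1–15 → 41 + 15 = 56 bp
Sorted largest to smallest: 56, 44 bp.

56, 44 bp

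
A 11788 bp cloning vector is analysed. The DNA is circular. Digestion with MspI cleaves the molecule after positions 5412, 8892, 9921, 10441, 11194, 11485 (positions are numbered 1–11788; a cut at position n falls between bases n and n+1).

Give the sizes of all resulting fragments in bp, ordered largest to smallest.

Circular molecule, 6 cuts → 6 fragments:
  8892 − 5412 = 3480 bp
  9921 − 8892 = 1029 bp
  10441 − 9921 = 520 bp
  11194 − 10441 = 753 bp
  11485 − 11194 = 291 bp
  wrap: 11788 − 11485 + 5412 = 5715 bp
Sorted largest to smallest: 5715, 3480, 1029, 753, 520, 291 bp.

5715, 3480, 1029, 753, 520, 291 bp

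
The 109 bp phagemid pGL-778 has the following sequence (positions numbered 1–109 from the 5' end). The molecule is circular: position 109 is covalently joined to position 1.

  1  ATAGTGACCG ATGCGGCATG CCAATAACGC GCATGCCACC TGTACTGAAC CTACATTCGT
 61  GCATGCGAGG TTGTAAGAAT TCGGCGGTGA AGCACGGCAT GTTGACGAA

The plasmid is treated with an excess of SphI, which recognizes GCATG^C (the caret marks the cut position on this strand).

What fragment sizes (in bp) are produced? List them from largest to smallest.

SphI sites (GCATGC) start at positions 16, 31, 61.
SphI cuts after base 5 of each site (before the last base), so after positions 20, 35, 65.
Circular molecule, 3 cuts → 3 fragments:
  21–35 → 15 bp
  36–65 → 30 bp
  66–109 then 1–20 → 44 + 20 = 64 bp
Sorted largest to smallest: 64, 30, 15 bp.

64, 30, 15 bp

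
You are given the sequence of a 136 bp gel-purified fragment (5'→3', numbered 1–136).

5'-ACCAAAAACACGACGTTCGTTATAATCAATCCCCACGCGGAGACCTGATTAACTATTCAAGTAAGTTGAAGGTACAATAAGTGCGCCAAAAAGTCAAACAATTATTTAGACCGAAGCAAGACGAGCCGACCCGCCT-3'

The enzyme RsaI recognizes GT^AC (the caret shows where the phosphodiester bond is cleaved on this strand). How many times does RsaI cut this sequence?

1

GTAC occurs starting at position 72.
RsaI cuts at 1 site.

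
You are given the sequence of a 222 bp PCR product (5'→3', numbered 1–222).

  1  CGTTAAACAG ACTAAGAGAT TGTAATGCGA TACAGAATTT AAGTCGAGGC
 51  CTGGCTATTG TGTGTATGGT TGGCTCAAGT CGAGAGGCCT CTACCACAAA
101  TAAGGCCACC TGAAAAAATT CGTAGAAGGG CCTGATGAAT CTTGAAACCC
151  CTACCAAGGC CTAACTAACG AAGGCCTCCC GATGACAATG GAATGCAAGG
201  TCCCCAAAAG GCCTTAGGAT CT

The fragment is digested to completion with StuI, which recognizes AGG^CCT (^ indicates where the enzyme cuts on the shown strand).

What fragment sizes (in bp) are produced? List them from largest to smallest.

72, 49, 38, 37, 15, 11 bp

StuI sites (AGGCCT) start at positions 47, 85, 157, 172, 209.
StuI cuts after base 3 of each site, so after positions 49, 87, 159, 174, 211.
Linear molecule, 5 cuts → 6 fragments:
  1–49 → 49 bp
  50–87 → 38 bp
  88–159 → 72 bp
  160–174 → 15 bp
  175–211 → 37 bp
  212–222 → 11 bp
Sorted largest to smallest: 72, 49, 38, 37, 15, 11 bp.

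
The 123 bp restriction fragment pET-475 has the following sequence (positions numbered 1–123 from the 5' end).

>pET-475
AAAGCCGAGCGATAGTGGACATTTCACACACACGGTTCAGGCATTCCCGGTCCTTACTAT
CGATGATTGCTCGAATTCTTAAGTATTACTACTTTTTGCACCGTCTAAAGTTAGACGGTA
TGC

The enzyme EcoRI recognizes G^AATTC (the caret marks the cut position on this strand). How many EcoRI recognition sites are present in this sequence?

GAATTC occurs starting at position 73.
EcoRI cuts at 1 site.

1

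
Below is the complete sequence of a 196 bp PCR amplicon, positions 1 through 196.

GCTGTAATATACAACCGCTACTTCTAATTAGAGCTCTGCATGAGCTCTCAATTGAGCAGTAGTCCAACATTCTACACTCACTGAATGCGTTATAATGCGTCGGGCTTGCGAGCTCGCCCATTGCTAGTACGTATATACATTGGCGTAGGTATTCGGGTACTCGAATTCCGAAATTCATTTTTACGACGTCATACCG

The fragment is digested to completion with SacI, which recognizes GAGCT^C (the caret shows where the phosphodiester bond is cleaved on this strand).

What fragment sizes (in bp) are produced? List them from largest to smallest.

82, 68, 35, 11 bp

SacI sites (GAGCTC) start at positions 31, 42, 110.
SacI cuts after base 5 of each site (before the last base), so after positions 35, 46, 114.
Linear molecule, 3 cuts → 4 fragments:
  1–35 → 35 bp
  36–46 → 11 bp
  47–114 → 68 bp
  115–196 → 82 bp
Sorted largest to smallest: 82, 68, 35, 11 bp.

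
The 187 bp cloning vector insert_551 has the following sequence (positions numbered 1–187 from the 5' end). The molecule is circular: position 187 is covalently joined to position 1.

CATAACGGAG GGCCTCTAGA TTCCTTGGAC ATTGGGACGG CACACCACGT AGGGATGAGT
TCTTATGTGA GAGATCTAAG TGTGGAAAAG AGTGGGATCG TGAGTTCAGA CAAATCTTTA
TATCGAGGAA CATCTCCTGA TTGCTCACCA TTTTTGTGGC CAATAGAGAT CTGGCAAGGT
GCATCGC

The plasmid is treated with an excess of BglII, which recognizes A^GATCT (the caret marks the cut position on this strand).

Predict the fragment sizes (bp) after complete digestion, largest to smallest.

95, 92 bp

BglII sites (AGATCT) start at positions 72, 167.
BglII cuts after the first base of each site, so after positions 72, 167.
Circular molecule, 2 cuts → 2 fragments:
  73–167 → 95 bp
  168–187 then 1–72 → 20 + 72 = 92 bp
Sorted largest to smallest: 95, 92 bp.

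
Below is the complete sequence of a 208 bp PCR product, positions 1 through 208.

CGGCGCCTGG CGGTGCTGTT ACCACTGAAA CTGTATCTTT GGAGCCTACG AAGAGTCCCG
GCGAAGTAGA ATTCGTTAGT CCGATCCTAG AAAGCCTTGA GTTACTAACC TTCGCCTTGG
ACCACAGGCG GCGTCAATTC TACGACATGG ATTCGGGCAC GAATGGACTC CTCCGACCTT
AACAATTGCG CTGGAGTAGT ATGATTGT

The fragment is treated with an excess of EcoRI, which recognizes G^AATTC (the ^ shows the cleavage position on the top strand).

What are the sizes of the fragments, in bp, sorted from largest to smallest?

139, 69 bp

The EcoRI site (GAATTC) starts at position 69.
EcoRI cuts after the first base of each site, so after position 69.
Linear molecule, 1 cut → 2 fragments:
  1–69 → 69 bp
  70–208 → 139 bp
Sorted largest to smallest: 139, 69 bp.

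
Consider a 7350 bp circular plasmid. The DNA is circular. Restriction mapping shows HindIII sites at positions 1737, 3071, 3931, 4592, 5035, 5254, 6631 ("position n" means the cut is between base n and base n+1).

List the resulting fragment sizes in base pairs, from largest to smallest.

2456, 1377, 1334, 860, 661, 443, 219 bp

Circular molecule, 7 cuts → 7 fragments:
  3071 − 1737 = 1334 bp
  3931 − 3071 = 860 bp
  4592 − 3931 = 661 bp
  5035 − 4592 = 443 bp
  5254 − 5035 = 219 bp
  6631 − 5254 = 1377 bp
  wrap: 7350 − 6631 + 1737 = 2456 bp
Sorted largest to smallest: 2456, 1377, 1334, 860, 661, 443, 219 bp.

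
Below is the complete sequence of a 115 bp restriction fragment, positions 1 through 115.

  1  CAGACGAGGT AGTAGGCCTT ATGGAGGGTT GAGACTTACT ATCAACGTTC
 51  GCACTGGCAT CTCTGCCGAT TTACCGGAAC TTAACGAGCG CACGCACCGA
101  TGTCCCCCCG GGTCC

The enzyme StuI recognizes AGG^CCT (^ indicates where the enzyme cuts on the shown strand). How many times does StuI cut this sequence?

1

AGGCCT occurs starting at position 14.
StuI cuts at 1 site.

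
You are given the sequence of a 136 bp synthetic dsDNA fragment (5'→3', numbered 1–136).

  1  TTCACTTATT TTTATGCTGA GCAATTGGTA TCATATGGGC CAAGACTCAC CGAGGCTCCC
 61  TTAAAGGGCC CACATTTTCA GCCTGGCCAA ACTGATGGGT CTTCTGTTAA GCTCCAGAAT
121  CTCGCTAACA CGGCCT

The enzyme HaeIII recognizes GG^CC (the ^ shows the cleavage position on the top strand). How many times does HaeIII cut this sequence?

4

GGCC occurs starting at positions 38, 67, 85, 132.
HaeIII cuts at 4 sites.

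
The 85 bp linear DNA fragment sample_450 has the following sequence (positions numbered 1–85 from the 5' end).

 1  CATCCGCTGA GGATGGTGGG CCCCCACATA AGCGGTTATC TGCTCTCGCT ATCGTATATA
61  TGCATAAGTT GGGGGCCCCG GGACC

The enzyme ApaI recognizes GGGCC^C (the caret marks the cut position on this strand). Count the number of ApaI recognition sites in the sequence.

2

GGGCCC occurs starting at positions 18, 73.
ApaI cuts at 2 sites.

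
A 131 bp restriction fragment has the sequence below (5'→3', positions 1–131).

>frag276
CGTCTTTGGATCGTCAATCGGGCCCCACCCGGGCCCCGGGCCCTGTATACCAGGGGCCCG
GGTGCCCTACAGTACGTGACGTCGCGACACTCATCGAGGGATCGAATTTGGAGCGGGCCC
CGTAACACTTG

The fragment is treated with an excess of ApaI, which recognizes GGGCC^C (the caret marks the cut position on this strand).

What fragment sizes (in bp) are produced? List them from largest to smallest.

ApaI sites (GGGCCC) start at positions 20, 31, 38, 54, 115.
ApaI cuts after base 5 of each site (before the last base), so after positions 24, 35, 42, 58, 119.
Linear molecule, 5 cuts → 6 fragments:
  1–24 → 24 bp
  25–35 → 11 bp
  36–42 → 7 bp
  43–58 → 16 bp
  59–119 → 61 bp
  120–131 → 12 bp
Sorted largest to smallest: 61, 24, 16, 12, 11, 7 bp.

61, 24, 16, 12, 11, 7 bp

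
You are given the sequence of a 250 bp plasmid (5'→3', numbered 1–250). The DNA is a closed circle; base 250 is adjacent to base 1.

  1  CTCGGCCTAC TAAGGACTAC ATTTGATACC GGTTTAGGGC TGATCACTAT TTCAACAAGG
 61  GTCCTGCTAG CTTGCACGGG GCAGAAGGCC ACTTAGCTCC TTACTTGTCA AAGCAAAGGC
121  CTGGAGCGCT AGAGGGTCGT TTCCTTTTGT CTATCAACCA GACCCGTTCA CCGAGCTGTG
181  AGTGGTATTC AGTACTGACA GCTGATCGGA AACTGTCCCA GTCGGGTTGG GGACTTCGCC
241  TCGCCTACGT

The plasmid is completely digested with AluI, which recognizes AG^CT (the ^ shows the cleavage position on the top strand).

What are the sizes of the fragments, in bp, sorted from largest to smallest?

119, 79, 26, 26 bp

AluI sites (AGCT) start at positions 69, 95, 174, 200.
AluI cuts after base 2 of each site, so after positions 70, 96, 175, 201.
Circular molecule, 4 cuts → 4 fragments:
  71–96 → 26 bp
  97–175 → 79 bp
  176–201 → 26 bp
  202–250 then 1–70 → 49 + 70 = 119 bp
Sorted largest to smallest: 119, 79, 26, 26 bp.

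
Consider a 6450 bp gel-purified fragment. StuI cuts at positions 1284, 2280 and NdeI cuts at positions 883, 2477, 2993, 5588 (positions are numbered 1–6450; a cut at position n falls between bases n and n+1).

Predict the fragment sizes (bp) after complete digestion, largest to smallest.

2595, 996, 883, 862, 516, 401, 197 bp

Combined cut positions (sorted): 883, 1284, 2280, 2477, 2993, 5588.
Linear molecule, 6 cuts → 7 fragments:
  883 − 0 = 883 bp
  1284 − 883 = 401 bp
  2280 − 1284 = 996 bp
  2477 − 2280 = 197 bp
  2993 − 2477 = 516 bp
  5588 − 2993 = 2595 bp
  6450 − 5588 = 862 bp
Sorted largest to smallest: 2595, 996, 883, 862, 516, 401, 197 bp.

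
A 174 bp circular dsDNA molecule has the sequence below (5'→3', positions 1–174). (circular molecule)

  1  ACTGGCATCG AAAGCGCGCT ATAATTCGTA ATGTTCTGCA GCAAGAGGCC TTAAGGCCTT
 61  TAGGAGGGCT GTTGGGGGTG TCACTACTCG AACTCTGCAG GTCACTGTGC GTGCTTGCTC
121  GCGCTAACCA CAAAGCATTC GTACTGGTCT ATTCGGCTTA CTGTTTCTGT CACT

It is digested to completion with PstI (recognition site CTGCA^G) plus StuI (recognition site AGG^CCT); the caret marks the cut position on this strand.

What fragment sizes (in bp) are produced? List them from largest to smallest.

PstI sites (CTGCAG) start at positions 36, 95.
PstI cuts after base 5 of each site (before the last base), so after positions 40, 99.
StuI sites (AGGCCT) start at positions 46, 54.
StuI cuts after base 3 of each site, so after positions 48, 56.
Combined cut positions: 40, 48, 56, 99.
Circular molecule, 4 cuts → 4 fragments:
  41–48 → 8 bp
  49–56 → 8 bp
  57–99 → 43 bp
  100–174 then 1–40 → 75 + 40 = 115 bp
Sorted largest to smallest: 115, 43, 8, 8 bp.

115, 43, 8, 8 bp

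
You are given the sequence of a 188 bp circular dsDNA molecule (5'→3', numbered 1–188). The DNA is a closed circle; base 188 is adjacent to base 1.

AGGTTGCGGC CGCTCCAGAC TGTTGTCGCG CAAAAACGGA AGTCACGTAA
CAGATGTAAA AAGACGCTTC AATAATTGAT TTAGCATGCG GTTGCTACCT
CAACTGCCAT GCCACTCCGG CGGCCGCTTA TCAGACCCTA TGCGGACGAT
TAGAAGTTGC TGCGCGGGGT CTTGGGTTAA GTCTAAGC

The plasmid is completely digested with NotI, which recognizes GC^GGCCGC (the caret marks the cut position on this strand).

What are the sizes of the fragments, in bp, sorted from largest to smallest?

114, 74 bp

NotI sites (GCGGCCGC) start at positions 6, 120.
NotI cuts after base 2 of each site, so after positions 7, 121.
Circular molecule, 2 cuts → 2 fragments:
  8–121 → 114 bp
  122–188 then 1–7 → 67 + 7 = 74 bp
Sorted largest to smallest: 114, 74 bp.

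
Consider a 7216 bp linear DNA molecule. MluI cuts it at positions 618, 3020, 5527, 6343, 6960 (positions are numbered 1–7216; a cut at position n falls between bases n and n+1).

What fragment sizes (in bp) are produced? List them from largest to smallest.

Linear molecule, 5 cuts → 6 fragments:
  618 − 0 = 618 bp
  3020 − 618 = 2402 bp
  5527 − 3020 = 2507 bp
  6343 − 5527 = 816 bp
  6960 − 6343 = 617 bp
  7216 − 6960 = 256 bp
Sorted largest to smallest: 2507, 2402, 816, 618, 617, 256 bp.

2507, 2402, 816, 618, 617, 256 bp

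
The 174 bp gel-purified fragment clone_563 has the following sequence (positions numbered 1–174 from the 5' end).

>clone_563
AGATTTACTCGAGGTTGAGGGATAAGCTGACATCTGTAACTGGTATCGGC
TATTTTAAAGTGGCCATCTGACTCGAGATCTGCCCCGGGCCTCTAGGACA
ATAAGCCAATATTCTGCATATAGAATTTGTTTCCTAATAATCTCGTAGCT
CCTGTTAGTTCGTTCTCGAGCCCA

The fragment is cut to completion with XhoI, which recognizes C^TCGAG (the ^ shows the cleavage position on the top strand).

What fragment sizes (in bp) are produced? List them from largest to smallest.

XhoI sites (CTCGAG) start at positions 8, 72, 165.
XhoI cuts after the first base of each site, so after positions 8, 72, 165.
Linear molecule, 3 cuts → 4 fragments:
  1–8 → 8 bp
  9–72 → 64 bp
  73–165 → 93 bp
  166–174 → 9 bp
Sorted largest to smallest: 93, 64, 9, 8 bp.

93, 64, 9, 8 bp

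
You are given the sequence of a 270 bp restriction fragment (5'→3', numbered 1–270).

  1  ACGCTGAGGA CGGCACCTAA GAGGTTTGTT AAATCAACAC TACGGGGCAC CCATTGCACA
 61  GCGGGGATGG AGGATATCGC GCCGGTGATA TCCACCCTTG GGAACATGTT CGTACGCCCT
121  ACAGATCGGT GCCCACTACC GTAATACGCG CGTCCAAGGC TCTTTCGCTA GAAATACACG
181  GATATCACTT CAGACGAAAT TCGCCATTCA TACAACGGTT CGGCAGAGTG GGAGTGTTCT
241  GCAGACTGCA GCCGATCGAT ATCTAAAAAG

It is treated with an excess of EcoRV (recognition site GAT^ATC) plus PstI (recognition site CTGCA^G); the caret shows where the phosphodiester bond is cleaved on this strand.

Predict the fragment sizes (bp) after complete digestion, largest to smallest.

94, 75, 60, 14, 10, 10, 7 bp

EcoRV sites (GATATC) start at positions 73, 87, 181, 258.
EcoRV cuts after base 3 of each site, so after positions 75, 89, 183, 260.
PstI sites (CTGCAG) start at positions 239, 246.
PstI cuts after base 5 of each site (before the last base), so after positions 243, 250.
Combined cut positions: 75, 89, 183, 243, 250, 260.
Linear molecule, 6 cuts → 7 fragments:
  1–75 → 75 bp
  76–89 → 14 bp
  90–183 → 94 bp
  184–243 → 60 bp
  244–250 → 7 bp
  251–260 → 10 bp
  261–270 → 10 bp
Sorted largest to smallest: 94, 75, 60, 14, 10, 10, 7 bp.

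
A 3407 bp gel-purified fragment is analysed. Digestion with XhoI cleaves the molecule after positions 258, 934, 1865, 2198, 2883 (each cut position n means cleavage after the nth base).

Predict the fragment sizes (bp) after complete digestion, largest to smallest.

Linear molecule, 5 cuts → 6 fragments:
  258 − 0 = 258 bp
  934 − 258 = 676 bp
  1865 − 934 = 931 bp
  2198 − 1865 = 333 bp
  2883 − 2198 = 685 bp
  3407 − 2883 = 524 bp
Sorted largest to smallest: 931, 685, 676, 524, 333, 258 bp.

931, 685, 676, 524, 333, 258 bp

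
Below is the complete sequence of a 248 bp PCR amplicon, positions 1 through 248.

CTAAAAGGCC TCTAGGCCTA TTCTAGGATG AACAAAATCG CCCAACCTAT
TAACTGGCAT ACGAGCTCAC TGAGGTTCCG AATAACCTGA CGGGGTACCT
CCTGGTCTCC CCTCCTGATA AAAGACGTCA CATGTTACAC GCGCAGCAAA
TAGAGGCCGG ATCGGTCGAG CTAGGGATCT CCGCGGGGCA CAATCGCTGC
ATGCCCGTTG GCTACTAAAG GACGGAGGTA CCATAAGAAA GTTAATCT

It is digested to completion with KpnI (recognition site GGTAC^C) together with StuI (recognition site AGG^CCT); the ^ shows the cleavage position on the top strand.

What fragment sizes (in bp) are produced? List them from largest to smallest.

KpnI sites (GGTACC) start at positions 94, 227.
KpnI cuts after base 5 of each site (before the last base), so after positions 98, 231.
StuI sites (AGGCCT) start at positions 6, 14.
StuI cuts after base 3 of each site, so after positions 8, 16.
Combined cut positions: 8, 16, 98, 231.
Linear molecule, 4 cuts → 5 fragments:
  1–8 → 8 bp
  9–16 → 8 bp
  17–98 → 82 bp
  99–231 → 133 bp
  232–248 → 17 bp
Sorted largest to smallest: 133, 82, 17, 8, 8 bp.

133, 82, 17, 8, 8 bp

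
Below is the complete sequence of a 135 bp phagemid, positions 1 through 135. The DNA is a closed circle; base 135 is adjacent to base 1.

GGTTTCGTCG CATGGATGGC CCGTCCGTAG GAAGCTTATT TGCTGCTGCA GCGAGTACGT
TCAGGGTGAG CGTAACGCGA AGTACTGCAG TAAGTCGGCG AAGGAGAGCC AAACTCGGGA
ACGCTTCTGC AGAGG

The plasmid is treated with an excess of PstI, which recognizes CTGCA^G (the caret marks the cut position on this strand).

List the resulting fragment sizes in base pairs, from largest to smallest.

PstI sites (CTGCAG) start at positions 46, 85, 127.
PstI cuts after base 5 of each site (before the last base), so after positions 50, 89, 131.
Circular molecule, 3 cuts → 3 fragments:
  51–89 → 39 bp
  90–131 → 42 bp
  132–135 then 1–50 → 4 + 50 = 54 bp
Sorted largest to smallest: 54, 42, 39 bp.

54, 42, 39 bp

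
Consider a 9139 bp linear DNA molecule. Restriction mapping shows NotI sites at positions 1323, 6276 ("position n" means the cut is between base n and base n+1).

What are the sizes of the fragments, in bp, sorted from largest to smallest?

Linear molecule, 2 cuts → 3 fragments:
  1323 − 0 = 1323 bp
  6276 − 1323 = 4953 bp
  9139 − 6276 = 2863 bp
Sorted largest to smallest: 4953, 2863, 1323 bp.

4953, 2863, 1323 bp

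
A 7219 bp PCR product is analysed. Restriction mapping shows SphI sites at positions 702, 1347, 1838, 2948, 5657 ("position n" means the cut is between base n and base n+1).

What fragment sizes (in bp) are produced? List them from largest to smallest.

Linear molecule, 5 cuts → 6 fragments:
  702 − 0 = 702 bp
  1347 − 702 = 645 bp
  1838 − 1347 = 491 bp
  2948 − 1838 = 1110 bp
  5657 − 2948 = 2709 bp
  7219 − 5657 = 1562 bp
Sorted largest to smallest: 2709, 1562, 1110, 702, 645, 491 bp.

2709, 1562, 1110, 702, 645, 491 bp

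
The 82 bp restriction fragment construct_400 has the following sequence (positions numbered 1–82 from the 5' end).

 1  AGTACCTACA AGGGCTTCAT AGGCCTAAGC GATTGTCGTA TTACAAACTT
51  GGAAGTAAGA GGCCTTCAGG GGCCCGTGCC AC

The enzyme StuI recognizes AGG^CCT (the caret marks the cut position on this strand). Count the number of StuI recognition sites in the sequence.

AGGCCT occurs starting at positions 21, 60.
StuI cuts at 2 sites.

2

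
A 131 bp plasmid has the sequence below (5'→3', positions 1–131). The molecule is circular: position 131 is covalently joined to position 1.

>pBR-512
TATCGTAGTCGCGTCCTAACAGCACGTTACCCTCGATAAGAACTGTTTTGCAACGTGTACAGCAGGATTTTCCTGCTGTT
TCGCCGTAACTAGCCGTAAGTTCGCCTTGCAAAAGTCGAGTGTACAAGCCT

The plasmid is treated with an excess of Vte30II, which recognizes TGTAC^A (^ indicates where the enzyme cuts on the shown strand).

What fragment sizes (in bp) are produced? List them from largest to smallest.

66, 65 bp

Vte30II sites (TGTACA) start at positions 56, 121.
Vte30II cuts after base 5 of each site (before the last base), so after positions 60, 125.
Circular molecule, 2 cuts → 2 fragments:
  61–125 → 65 bp
  126–131 then 1–60 → 6 + 60 = 66 bp
Sorted largest to smallest: 66, 65 bp.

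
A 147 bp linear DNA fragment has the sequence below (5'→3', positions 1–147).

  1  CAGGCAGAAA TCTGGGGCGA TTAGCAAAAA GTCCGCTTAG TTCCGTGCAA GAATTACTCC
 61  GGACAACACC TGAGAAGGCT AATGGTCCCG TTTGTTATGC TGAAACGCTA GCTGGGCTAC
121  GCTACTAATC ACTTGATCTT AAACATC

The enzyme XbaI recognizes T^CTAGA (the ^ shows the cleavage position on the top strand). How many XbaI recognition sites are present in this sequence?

0

No occurrence of TCTAGA is present in the sequence.
XbaI does not cut: 0 sites.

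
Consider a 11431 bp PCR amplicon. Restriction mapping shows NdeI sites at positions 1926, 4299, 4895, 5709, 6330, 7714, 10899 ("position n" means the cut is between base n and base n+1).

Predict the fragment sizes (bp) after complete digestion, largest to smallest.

Linear molecule, 7 cuts → 8 fragments:
  1926 − 0 = 1926 bp
  4299 − 1926 = 2373 bp
  4895 − 4299 = 596 bp
  5709 − 4895 = 814 bp
  6330 − 5709 = 621 bp
  7714 − 6330 = 1384 bp
  10899 − 7714 = 3185 bp
  11431 − 10899 = 532 bp
Sorted largest to smallest: 3185, 2373, 1926, 1384, 814, 621, 596, 532 bp.

3185, 2373, 1926, 1384, 814, 621, 596, 532 bp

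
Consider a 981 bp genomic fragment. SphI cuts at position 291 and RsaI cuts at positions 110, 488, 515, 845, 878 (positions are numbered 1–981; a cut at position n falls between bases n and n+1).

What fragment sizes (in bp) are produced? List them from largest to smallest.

Combined cut positions (sorted): 110, 291, 488, 515, 845, 878.
Linear molecule, 6 cuts → 7 fragments:
  110 − 0 = 110 bp
  291 − 110 = 181 bp
  488 − 291 = 197 bp
  515 − 488 = 27 bp
  845 − 515 = 330 bp
  878 − 845 = 33 bp
  981 − 878 = 103 bp
Sorted largest to smallest: 330, 197, 181, 110, 103, 33, 27 bp.

330, 197, 181, 110, 103, 33, 27 bp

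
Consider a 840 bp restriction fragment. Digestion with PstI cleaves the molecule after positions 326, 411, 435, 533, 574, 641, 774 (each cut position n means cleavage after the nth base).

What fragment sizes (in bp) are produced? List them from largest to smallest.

Linear molecule, 7 cuts → 8 fragments:
  326 − 0 = 326 bp
  411 − 326 = 85 bp
  435 − 411 = 24 bp
  533 − 435 = 98 bp
  574 − 533 = 41 bp
  641 − 574 = 67 bp
  774 − 641 = 133 bp
  840 − 774 = 66 bp
Sorted largest to smallest: 326, 133, 98, 85, 67, 66, 41, 24 bp.

326, 133, 98, 85, 67, 66, 41, 24 bp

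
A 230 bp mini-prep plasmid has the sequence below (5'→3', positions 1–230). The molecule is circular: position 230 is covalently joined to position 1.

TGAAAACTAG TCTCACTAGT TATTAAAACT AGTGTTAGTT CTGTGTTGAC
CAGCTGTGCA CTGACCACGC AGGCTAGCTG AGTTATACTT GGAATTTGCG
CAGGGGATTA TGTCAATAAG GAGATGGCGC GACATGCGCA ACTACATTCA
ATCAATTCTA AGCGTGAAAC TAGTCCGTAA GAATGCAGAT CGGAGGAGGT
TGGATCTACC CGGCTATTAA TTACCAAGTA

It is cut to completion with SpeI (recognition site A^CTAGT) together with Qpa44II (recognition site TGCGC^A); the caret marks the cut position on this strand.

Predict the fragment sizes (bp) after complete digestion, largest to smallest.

SpeI sites (ACTAGT) start at positions 6, 15, 28, 169.
SpeI cuts after the first base of each site, so after positions 6, 15, 28, 169.
Qpa44II sites (TGCGCA) start at positions 97, 135.
Qpa44II cuts after base 5 of each site (before the last base), so after positions 101, 139.
Combined cut positions: 6, 15, 28, 101, 139, 169.
Circular molecule, 6 cuts → 6 fragments:
  7–15 → 9 bp
  16–28 → 13 bp
  29–101 → 73 bp
  102–139 → 38 bp
  140–169 → 30 bp
  170–230 then 1–6 → 61 + 6 = 67 bp
Sorted largest to smallest: 73, 67, 38, 30, 13, 9 bp.

73, 67, 38, 30, 13, 9 bp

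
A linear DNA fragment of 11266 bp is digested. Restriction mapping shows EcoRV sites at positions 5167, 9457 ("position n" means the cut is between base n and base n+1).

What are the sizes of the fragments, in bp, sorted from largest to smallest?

5167, 4290, 1809 bp

Linear molecule, 2 cuts → 3 fragments:
  5167 − 0 = 5167 bp
  9457 − 5167 = 4290 bp
  11266 − 9457 = 1809 bp
Sorted largest to smallest: 5167, 4290, 1809 bp.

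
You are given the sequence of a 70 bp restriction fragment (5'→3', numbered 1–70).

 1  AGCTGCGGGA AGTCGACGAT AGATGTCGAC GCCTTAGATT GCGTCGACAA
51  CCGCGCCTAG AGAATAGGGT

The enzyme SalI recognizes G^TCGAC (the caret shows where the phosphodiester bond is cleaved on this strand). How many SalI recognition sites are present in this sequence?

GTCGAC occurs starting at positions 12, 25, 43.
SalI cuts at 3 sites.

3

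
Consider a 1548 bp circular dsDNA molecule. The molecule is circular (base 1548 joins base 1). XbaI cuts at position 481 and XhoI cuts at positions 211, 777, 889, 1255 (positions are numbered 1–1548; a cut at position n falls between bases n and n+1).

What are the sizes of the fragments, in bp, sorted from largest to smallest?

504, 366, 296, 270, 112 bp

Combined cut positions (sorted): 211, 481, 777, 889, 1255.
Circular molecule, 5 cuts → 5 fragments:
  481 − 211 = 270 bp
  777 − 481 = 296 bp
  889 − 777 = 112 bp
  1255 − 889 = 366 bp
  wrap: 1548 − 1255 + 211 = 504 bp
Sorted largest to smallest: 504, 366, 296, 270, 112 bp.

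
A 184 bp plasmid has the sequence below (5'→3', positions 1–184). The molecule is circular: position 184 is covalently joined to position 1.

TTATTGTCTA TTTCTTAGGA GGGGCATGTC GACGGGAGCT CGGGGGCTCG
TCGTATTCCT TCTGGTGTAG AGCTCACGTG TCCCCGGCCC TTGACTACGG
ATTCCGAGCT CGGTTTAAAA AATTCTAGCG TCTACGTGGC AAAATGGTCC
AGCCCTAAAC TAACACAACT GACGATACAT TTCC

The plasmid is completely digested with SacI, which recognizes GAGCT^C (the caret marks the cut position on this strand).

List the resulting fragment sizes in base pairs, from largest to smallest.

SacI sites (GAGCTC) start at positions 36, 70, 106.
SacI cuts after base 5 of each site (before the last base), so after positions 40, 74, 110.
Circular molecule, 3 cuts → 3 fragments:
  41–74 → 34 bp
  75–110 → 36 bp
  111–184 then 1–40 → 74 + 40 = 114 bp
Sorted largest to smallest: 114, 36, 34 bp.

114, 36, 34 bp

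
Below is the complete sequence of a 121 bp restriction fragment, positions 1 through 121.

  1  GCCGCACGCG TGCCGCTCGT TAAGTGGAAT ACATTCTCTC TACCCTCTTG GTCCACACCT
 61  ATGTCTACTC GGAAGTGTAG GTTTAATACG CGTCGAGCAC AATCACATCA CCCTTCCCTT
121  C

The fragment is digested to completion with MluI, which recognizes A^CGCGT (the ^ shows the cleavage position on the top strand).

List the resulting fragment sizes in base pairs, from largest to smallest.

82, 33, 6 bp

MluI sites (ACGCGT) start at positions 6, 88.
MluI cuts after the first base of each site, so after positions 6, 88.
Linear molecule, 2 cuts → 3 fragments:
  1–6 → 6 bp
  7–88 → 82 bp
  89–121 → 33 bp
Sorted largest to smallest: 82, 33, 6 bp.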